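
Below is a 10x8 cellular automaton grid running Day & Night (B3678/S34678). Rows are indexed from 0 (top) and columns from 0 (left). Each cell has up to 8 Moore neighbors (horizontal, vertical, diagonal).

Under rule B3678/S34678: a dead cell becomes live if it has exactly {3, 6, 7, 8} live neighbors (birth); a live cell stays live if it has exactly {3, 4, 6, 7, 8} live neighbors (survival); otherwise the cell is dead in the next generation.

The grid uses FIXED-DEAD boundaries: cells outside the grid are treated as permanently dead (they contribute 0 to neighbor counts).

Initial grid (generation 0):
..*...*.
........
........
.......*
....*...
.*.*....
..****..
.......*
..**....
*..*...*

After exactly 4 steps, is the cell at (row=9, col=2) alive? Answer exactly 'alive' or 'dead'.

Answer: dead

Derivation:
Simulating step by step:
Generation 0 (given above): 16 live cells
Generation 1: 6 live cells
........
........
........
........
........
...*.*..
..***...
........
........
..*.....
Generation 2: 5 live cells
........
........
........
........
........
..**....
...**...
...*....
........
........
Generation 3: 5 live cells
........
........
........
........
........
...**...
...**...
....*...
........
........
Generation 4: 6 live cells
........
........
........
........
........
...**...
...***..
...*....
........
........

Cell (9,2) at generation 4: 0 -> dead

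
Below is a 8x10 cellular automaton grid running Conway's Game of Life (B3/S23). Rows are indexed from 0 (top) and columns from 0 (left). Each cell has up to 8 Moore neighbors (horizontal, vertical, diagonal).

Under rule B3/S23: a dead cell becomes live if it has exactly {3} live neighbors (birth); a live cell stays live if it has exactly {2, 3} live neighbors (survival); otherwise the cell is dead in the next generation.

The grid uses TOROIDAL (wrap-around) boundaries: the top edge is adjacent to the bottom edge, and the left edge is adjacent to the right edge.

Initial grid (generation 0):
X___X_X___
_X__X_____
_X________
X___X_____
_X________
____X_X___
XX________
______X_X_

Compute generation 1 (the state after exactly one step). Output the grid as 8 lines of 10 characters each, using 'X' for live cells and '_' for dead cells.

Simulating step by step:
Generation 0 (given above): 15 live cells
Generation 1: 18 live cells
(generation 1 grid is the final answer)

Answer: _______X__
XX___X____
XX________
XX________
_____X____
XX________
_____X_X__
XX___X_X_X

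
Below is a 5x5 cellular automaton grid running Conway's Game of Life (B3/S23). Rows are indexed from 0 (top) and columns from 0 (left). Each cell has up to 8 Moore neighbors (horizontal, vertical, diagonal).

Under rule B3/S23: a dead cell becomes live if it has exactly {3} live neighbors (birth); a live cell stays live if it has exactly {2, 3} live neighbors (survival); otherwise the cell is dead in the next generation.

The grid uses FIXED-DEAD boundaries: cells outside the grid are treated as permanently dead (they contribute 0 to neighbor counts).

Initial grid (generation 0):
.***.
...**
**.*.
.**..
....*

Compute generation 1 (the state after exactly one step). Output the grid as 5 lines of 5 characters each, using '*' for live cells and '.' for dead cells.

Answer: ..***
*...*
**.**
****.
.....

Derivation:
Simulating step by step:
Generation 0 (given above): 11 live cells
Generation 1: 13 live cells
(generation 1 grid is the final answer)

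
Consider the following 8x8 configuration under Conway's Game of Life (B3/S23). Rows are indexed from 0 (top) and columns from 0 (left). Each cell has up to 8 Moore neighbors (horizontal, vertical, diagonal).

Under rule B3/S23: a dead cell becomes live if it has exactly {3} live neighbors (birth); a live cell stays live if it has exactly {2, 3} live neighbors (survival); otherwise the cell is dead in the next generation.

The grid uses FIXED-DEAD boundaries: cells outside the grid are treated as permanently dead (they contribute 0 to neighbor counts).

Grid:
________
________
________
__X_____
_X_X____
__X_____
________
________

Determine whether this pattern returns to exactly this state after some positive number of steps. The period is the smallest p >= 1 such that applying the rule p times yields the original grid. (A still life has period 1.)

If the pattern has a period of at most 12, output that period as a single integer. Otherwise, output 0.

Simulating and comparing each generation to the original:
Gen 0 (original, given above): 4 live cells
Gen 1: 4 live cells, MATCHES original -> period = 1

Answer: 1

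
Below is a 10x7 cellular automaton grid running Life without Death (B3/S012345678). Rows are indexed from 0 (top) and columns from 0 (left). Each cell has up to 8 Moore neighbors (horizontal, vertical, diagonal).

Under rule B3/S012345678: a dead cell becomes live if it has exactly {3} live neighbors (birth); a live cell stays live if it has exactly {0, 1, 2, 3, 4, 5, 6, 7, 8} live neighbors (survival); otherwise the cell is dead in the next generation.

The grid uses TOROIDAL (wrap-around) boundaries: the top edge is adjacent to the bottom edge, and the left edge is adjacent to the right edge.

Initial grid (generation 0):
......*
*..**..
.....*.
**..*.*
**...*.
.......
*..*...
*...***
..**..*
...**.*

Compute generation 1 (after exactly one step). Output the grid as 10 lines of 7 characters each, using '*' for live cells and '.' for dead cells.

Simulating step by step:
Generation 0 (given above): 24 live cells
Generation 1: 38 live cells
(generation 1 grid is the final answer)

Answer: *.....*
*..****
.*.*.*.
**..*.*
**...*.
**....*
*..***.
***.***
..**..*
*.***.*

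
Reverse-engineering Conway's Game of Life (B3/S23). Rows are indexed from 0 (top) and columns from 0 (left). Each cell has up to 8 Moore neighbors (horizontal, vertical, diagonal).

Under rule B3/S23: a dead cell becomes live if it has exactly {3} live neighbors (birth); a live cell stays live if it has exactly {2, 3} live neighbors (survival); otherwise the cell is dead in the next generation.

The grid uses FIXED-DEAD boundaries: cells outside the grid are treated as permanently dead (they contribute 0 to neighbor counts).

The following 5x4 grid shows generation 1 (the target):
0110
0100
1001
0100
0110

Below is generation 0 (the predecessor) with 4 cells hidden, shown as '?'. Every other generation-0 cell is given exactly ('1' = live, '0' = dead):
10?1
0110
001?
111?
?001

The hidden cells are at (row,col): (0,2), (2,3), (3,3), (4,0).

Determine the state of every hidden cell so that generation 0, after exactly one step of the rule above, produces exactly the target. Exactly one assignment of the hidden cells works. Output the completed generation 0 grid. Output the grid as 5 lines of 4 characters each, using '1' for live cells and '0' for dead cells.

Hidden generation-0 cells (in order): (0,2), (2,3), (3,3), (4,0).
A hidden cell only influences target cells in its own 3x3 neighborhood. Try each of the 2^4 = 16 assignments, step the completed generation 0 forward once under B3/S23, and compare with the target:
  (0,2)=0 (2,3)=0 (3,3)=0 (4,0)=0 -> step gives (1,2)='1' but target has '0' -> reject
  (0,2)=0 (2,3)=0 (3,3)=0 (4,0)=1 -> step gives (1,2)='1' but target has '0' -> reject
  (0,2)=0 (2,3)=0 (3,3)=1 (4,0)=0 -> step gives (1,2)='1' but target has '0' -> reject
  (0,2)=0 (2,3)=0 (3,3)=1 (4,0)=1 -> step gives (1,2)='1' but target has '0' -> reject
  (0,2)=0 (2,3)=1 (3,3)=0 (4,0)=0 -> step reproduces the target at every cell -> ACCEPT
  (0,2)=0 (2,3)=1 (3,3)=0 (4,0)=1 -> step gives (3,0)='1' but target has '0' -> reject
  (0,2)=0 (2,3)=1 (3,3)=1 (4,0)=0 -> step gives (2,3)='0' but target has '1' -> reject
  (0,2)=0 (2,3)=1 (3,3)=1 (4,0)=1 -> step gives (2,3)='0' but target has '1' -> reject
  (0,2)=1 (2,3)=0 (3,3)=0 (4,0)=0 -> step gives (0,1)='0' but target has '1' -> reject
  (0,2)=1 (2,3)=0 (3,3)=0 (4,0)=1 -> step gives (0,1)='0' but target has '1' -> reject
  (0,2)=1 (2,3)=0 (3,3)=1 (4,0)=0 -> step gives (0,1)='0' but target has '1' -> reject
  (0,2)=1 (2,3)=0 (3,3)=1 (4,0)=1 -> step gives (0,1)='0' but target has '1' -> reject
  (0,2)=1 (2,3)=1 (3,3)=0 (4,0)=0 -> step gives (0,1)='0' but target has '1' -> reject
  (0,2)=1 (2,3)=1 (3,3)=0 (4,0)=1 -> step gives (0,1)='0' but target has '1' -> reject
  (0,2)=1 (2,3)=1 (3,3)=1 (4,0)=0 -> step gives (0,1)='0' but target has '1' -> reject
  (0,2)=1 (2,3)=1 (3,3)=1 (4,0)=1 -> step gives (0,1)='0' but target has '1' -> reject
Unique solution: (0,2)=dead, (2,3)=live, (3,3)=dead, (4,0)=dead.
Check: live-neighbor counts of every cell in the completed generation 0:
1331
2344
3653
1344
2331
Applying B3/S23 to generation 0 with these counts gives:
0110
0100
1001
0100
0110
which matches the target exactly.

Answer: 1001
0110
0011
1110
0001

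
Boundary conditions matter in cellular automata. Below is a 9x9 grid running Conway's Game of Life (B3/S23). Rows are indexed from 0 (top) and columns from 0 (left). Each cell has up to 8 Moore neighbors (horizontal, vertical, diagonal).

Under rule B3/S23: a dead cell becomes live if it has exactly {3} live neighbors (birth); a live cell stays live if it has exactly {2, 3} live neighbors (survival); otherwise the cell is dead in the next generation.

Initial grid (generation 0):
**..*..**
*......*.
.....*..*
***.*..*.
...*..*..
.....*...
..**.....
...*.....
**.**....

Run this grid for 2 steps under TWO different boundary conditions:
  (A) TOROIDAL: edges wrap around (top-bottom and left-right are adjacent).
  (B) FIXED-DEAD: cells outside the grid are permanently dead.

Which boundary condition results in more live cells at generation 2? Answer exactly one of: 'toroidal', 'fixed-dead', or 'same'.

Answer: toroidal

Derivation:
Under TOROIDAL boundary, generation 2:
.*..****.
..**.*..*
...**....
*.......*
........*
.........
.*..*....
.*.......
.*..*....
Population = 19

Under FIXED-DEAD boundary, generation 2:
**....***
.........
*..**...*
*.......*
.......*.
.........
.*..*....
.*.......
..**.....
Population = 17

Comparison: toroidal=19, fixed-dead=17 -> toroidal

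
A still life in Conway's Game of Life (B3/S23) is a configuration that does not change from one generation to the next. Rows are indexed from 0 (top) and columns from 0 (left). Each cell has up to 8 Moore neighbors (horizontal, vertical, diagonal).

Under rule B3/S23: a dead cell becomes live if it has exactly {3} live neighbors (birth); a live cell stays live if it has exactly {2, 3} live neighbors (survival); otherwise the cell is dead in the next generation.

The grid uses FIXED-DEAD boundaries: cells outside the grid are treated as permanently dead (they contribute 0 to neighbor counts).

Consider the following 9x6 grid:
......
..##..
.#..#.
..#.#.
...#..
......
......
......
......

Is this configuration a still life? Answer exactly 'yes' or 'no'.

Compute generation 1 and compare to generation 0 (given above):
Generation 1:
......
..##..
.#..#.
..#.#.
...#..
......
......
......
......
The grids are IDENTICAL -> still life.

Answer: yes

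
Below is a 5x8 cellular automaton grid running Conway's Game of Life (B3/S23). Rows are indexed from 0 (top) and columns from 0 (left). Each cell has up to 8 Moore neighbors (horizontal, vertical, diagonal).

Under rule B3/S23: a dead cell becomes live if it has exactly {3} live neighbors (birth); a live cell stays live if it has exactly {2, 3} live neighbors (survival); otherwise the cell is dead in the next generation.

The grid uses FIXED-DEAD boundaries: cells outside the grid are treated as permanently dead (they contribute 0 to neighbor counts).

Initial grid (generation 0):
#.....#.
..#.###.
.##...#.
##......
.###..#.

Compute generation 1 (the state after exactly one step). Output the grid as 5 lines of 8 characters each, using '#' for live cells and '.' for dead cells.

Answer: ......#.
..##..##
#.##..#.
#..#....
###.....

Derivation:
Simulating step by step:
Generation 0 (given above): 15 live cells
Generation 1: 14 live cells
(generation 1 grid is the final answer)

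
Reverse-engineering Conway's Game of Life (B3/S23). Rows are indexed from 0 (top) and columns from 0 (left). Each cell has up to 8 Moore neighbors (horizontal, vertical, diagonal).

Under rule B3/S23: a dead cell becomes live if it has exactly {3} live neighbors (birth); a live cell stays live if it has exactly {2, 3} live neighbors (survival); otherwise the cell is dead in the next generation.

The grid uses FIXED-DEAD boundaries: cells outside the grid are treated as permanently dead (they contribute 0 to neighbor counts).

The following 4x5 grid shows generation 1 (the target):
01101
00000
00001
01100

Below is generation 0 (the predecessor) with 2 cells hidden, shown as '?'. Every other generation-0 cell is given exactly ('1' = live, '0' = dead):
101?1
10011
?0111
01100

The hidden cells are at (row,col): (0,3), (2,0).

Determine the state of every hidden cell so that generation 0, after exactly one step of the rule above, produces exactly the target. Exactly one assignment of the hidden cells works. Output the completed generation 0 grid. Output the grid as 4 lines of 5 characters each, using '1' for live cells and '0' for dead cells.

Hidden generation-0 cells (in order): (0,3), (2,0).
A hidden cell only influences target cells in its own 3x3 neighborhood. Try each of the 2^2 = 4 assignments, step the completed generation 0 forward once under B3/S23, and compare with the target:
  (0,3)=0 (2,0)=0 -> step gives (0,2)='0' but target has '1' -> reject
  (0,3)=0 (2,0)=1 -> step gives (0,2)='0' but target has '1' -> reject
  (0,3)=1 (2,0)=0 -> step reproduces the target at every cell -> ACCEPT
  (0,3)=1 (2,0)=1 -> step gives (1,0)='1' but target has '0' -> reject
Unique solution: (0,3)=live, (2,0)=dead.
Check: live-neighbor counts of every cell in the completed generation 0:
13243
14575
24453
12342
Applying B3/S23 to generation 0 with these counts gives:
01101
00000
00001
01100
which matches the target exactly.

Answer: 10111
10011
00111
01100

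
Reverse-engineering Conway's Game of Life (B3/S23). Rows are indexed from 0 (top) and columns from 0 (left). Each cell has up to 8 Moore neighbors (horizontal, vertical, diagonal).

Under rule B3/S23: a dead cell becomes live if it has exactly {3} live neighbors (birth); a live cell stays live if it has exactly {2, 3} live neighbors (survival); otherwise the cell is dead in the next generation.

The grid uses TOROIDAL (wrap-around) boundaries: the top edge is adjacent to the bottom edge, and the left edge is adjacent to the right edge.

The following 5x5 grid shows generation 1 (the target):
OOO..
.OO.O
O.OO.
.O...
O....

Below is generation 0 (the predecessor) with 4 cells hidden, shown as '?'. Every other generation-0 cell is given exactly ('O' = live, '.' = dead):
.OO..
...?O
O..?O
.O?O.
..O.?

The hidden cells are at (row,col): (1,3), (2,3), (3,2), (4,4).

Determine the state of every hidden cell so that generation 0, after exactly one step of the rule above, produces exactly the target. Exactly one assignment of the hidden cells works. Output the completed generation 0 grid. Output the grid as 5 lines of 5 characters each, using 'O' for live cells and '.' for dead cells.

Answer: .OO..
....O
O..OO
.O.O.
..O.O

Derivation:
Hidden generation-0 cells (in order): (1,3), (2,3), (3,2), (4,4).
A hidden cell only influences target cells in its own 3x3 neighborhood. Try each of the 2^4 = 16 assignments, step the completed generation 0 forward once under B3/S23, and compare with the target:
  (1,3)=. (2,3)=. (3,2)=. (4,4)=. -> step gives (0,0)='.' but target has 'O' -> reject
  (1,3)=. (2,3)=. (3,2)=. (4,4)=O -> step gives (1,2)='.' but target has 'O' -> reject
  (1,3)=. (2,3)=. (3,2)=O (4,4)=. -> step gives (0,0)='.' but target has 'O' -> reject
  (1,3)=. (2,3)=. (3,2)=O (4,4)=O -> step gives (1,2)='.' but target has 'O' -> reject
  (1,3)=. (2,3)=O (3,2)=. (4,4)=. -> step gives (0,0)='.' but target has 'O' -> reject
  (1,3)=. (2,3)=O (3,2)=. (4,4)=O -> step reproduces the target at every cell -> ACCEPT
  (1,3)=. (2,3)=O (3,2)=O (4,4)=. -> step gives (0,0)='.' but target has 'O' -> reject
  (1,3)=. (2,3)=O (3,2)=O (4,4)=O -> step gives (2,1)='O' but target has '.' -> reject
  (1,3)=O (2,3)=. (3,2)=. (4,4)=. -> step gives (0,0)='.' but target has 'O' -> reject
  (1,3)=O (2,3)=. (3,2)=. (4,4)=O -> step gives (0,4)='O' but target has '.' -> reject
  (1,3)=O (2,3)=. (3,2)=O (4,4)=. -> step gives (0,0)='.' but target has 'O' -> reject
  (1,3)=O (2,3)=. (3,2)=O (4,4)=O -> step gives (0,4)='O' but target has '.' -> reject
  (1,3)=O (2,3)=O (3,2)=. (4,4)=. -> step gives (0,0)='.' but target has 'O' -> reject
  (1,3)=O (2,3)=O (3,2)=. (4,4)=O -> step gives (0,4)='O' but target has '.' -> reject
  (1,3)=O (2,3)=O (3,2)=O (4,4)=. -> step gives (0,0)='.' but target has 'O' -> reject
  (1,3)=O (2,3)=O (3,2)=O (4,4)=O -> step gives (0,4)='O' but target has '.' -> reject
Unique solution: (1,3)=dead, (2,3)=live, (3,2)=dead, (4,4)=live.
Check: live-neighbor counts of every cell in the completed generation 0:
32242
43343
32334
42445
34441
Applying B3/S23 to generation 0 with these counts gives:
OOO..
.OO.O
O.OO.
.O...
O....
which matches the target exactly.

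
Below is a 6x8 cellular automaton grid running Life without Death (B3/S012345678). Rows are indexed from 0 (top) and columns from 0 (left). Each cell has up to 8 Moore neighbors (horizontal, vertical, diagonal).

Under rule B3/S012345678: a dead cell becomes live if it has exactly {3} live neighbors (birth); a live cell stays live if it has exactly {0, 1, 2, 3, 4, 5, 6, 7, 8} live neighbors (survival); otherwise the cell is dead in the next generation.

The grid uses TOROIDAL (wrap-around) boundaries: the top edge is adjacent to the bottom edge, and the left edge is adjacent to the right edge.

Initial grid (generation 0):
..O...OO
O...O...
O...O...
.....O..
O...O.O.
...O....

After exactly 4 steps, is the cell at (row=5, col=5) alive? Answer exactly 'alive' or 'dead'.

Answer: alive

Derivation:
Simulating step by step:
Generation 0 (given above): 12 live cells
Generation 1: 22 live cells
..OO..OO
OO.OOO..
O...OO..
....OO.O
O...OOO.
...O.OO.
Generation 2: 30 live cells
OOOO..OO
OO.OOO..
OO..OO.O
O..OOO.O
O..OOOO.
..OO.OO.
Generation 3: 32 live cells
OOOO..OO
OO.OOO..
OO..OO.O
O.OOOO.O
OO.OOOO.
..OO.OO.
Generation 4: 32 live cells
OOOO..OO
OO.OOO..
OO..OO.O
O.OOOO.O
OO.OOOO.
..OO.OO.

Cell (5,5) at generation 4: 1 -> alive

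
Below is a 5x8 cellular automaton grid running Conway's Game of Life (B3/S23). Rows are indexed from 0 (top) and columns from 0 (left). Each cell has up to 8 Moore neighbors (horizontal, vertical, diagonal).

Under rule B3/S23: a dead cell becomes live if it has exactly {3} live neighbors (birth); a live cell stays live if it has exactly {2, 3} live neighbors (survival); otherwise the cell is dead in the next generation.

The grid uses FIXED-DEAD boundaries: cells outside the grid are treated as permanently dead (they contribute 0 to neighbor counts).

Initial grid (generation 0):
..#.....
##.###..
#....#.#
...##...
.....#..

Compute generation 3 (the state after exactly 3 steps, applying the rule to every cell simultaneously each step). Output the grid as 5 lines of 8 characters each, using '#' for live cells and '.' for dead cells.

Simulating step by step:
Generation 0 (given above): 12 live cells
Generation 1: 20 live cells
.####...
#######.
###..##.
....###.
....#...
Generation 2: 9 live cells
#.......
......#.
#......#
.#.##.#.
....#...
Generation 3: 9 live cells
(generation 3 grid is the final answer)

Answer: ........
........
.....###
...###..
...###..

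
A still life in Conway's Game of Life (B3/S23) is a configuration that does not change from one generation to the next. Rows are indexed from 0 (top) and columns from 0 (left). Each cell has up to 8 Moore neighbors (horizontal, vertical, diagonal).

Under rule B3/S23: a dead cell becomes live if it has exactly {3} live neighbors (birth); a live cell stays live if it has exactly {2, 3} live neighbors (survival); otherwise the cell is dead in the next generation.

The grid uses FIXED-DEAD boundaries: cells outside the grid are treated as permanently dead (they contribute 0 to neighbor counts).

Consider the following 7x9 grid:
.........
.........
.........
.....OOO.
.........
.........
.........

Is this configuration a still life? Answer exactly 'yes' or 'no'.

Compute generation 1 and compare to generation 0 (given above):
Generation 1:
.........
.........
......O..
......O..
......O..
.........
.........
Cell (2,6) differs: gen0=0 vs gen1=1 -> NOT a still life.

Answer: no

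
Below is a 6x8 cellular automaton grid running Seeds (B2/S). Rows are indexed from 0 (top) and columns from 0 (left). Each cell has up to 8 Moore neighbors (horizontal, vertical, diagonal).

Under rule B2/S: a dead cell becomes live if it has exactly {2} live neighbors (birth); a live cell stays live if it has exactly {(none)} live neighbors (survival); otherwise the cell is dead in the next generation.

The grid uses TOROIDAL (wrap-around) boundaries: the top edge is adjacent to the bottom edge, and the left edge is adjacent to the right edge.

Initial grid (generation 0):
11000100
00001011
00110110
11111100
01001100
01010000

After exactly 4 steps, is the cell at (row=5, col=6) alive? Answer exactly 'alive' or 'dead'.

Answer: alive

Derivation:
Simulating step by step:
Generation 0 (given above): 21 live cells
Generation 1: 4 live cells
00010000
00000000
00000000
00000001
00000010
00000010
Generation 2: 4 live cells
00000000
00000000
00000000
00000010
00000100
00000101
Generation 3: 5 live cells
00000010
00000000
00000000
00000100
00001001
00001000
Generation 4: 8 live cells
00000100
00000000
00000000
00001010
00010010
00010011

Cell (5,6) at generation 4: 1 -> alive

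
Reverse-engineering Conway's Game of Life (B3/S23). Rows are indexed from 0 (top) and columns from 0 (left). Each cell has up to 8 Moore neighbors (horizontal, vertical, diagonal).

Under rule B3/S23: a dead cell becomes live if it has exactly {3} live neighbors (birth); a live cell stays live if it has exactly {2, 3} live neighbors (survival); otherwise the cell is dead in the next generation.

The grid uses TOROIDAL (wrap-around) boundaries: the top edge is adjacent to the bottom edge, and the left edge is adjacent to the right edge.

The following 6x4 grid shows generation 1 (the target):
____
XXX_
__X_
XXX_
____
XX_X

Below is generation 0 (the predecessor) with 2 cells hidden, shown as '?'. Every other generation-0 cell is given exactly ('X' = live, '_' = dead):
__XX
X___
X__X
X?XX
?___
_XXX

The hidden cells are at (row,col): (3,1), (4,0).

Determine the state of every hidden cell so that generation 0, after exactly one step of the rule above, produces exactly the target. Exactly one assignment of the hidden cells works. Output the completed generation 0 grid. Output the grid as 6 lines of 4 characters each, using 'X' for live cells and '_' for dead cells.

Hidden generation-0 cells (in order): (3,1), (4,0).
A hidden cell only influences target cells in its own 3x3 neighborhood. Try each of the 2^2 = 4 assignments, step the completed generation 0 forward once under B3/S23, and compare with the target:
  (3,1)=_ (4,0)=_ -> step reproduces the target at every cell -> ACCEPT
  (3,1)=_ (4,0)=X -> step gives (3,0)='_' but target has 'X' -> reject
  (3,1)=X (4,0)=_ -> step gives (2,2)='_' but target has 'X' -> reject
  (3,1)=X (4,0)=X -> step gives (2,2)='_' but target has 'X' -> reject
Unique solution: (3,1)=dead, (4,0)=dead.
Check: live-neighbor counts of every cell in the completed generation 0:
4444
3335
4435
3324
4455
3243
Applying B3/S23 to generation 0 with these counts gives:
____
XXX_
__X_
XXX_
____
XX_X
which matches the target exactly.

Answer: __XX
X___
X__X
X_XX
____
_XXX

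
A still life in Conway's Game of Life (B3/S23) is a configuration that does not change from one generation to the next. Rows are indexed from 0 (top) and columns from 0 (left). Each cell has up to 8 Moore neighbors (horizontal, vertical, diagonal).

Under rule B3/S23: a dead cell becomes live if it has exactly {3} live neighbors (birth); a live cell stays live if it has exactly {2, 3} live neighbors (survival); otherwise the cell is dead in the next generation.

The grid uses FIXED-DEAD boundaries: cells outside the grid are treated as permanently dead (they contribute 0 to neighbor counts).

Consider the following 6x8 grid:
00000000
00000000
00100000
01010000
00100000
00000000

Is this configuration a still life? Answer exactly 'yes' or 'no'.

Answer: yes

Derivation:
Compute generation 1 and compare to generation 0 (given above):
Generation 1:
00000000
00000000
00100000
01010000
00100000
00000000
The grids are IDENTICAL -> still life.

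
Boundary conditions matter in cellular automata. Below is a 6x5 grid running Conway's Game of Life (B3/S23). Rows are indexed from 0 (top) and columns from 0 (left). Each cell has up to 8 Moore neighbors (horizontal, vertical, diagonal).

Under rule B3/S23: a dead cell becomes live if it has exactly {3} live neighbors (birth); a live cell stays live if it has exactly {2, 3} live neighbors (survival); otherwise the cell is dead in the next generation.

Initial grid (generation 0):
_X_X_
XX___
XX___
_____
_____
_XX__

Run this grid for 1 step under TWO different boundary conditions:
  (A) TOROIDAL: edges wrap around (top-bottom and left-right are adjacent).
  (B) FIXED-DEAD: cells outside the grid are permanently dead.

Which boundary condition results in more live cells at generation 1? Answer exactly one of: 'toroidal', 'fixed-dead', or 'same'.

Answer: same

Derivation:
Under TOROIDAL boundary, generation 1:
_____
____X
XX___
_____
_____
_XX__
Population = 5

Under FIXED-DEAD boundary, generation 1:
XXX__
_____
XX___
_____
_____
_____
Population = 5

Comparison: toroidal=5, fixed-dead=5 -> same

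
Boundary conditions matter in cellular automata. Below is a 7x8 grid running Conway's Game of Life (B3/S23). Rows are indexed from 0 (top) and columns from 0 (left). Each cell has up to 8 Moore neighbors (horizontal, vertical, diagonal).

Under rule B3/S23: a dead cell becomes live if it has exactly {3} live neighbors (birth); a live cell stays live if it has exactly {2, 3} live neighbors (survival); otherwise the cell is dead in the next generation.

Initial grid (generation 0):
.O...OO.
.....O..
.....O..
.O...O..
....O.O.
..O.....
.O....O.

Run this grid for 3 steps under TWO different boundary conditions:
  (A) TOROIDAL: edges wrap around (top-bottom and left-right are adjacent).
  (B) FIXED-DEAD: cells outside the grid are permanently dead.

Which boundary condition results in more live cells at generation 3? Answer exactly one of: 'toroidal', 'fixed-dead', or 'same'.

Under TOROIDAL boundary, generation 3:
........
........
........
........
........
....OO..
....OO..
Population = 4

Under FIXED-DEAD boundary, generation 3:
.....O..
....OO..
........
........
........
........
........
Population = 3

Comparison: toroidal=4, fixed-dead=3 -> toroidal

Answer: toroidal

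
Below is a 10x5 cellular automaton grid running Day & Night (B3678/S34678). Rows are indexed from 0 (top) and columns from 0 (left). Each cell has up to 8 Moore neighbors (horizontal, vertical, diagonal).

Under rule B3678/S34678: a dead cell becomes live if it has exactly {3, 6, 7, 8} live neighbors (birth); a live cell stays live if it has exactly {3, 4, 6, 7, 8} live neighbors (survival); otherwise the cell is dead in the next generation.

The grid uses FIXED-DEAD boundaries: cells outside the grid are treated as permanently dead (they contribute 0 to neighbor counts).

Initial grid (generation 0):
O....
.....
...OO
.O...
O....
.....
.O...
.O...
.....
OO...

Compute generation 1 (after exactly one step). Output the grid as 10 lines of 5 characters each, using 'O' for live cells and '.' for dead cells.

Answer: .....
.....
.....
.....
.....
.....
.....
.....
OO...
.....

Derivation:
Simulating step by step:
Generation 0 (given above): 9 live cells
Generation 1: 2 live cells
(generation 1 grid is the final answer)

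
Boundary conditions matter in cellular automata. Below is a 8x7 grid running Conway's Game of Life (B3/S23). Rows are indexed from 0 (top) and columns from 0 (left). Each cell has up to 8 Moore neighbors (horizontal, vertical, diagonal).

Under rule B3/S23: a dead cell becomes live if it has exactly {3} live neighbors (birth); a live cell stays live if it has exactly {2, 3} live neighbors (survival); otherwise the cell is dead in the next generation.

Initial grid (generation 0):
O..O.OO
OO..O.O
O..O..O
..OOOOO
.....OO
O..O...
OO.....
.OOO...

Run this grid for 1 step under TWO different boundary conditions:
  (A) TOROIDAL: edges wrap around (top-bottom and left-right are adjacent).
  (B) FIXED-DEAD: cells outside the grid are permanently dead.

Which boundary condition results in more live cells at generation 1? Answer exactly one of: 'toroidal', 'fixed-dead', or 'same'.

Answer: fixed-dead

Derivation:
Under TOROIDAL boundary, generation 1:
...O.O.
.OOOO..
.......
..OO...
O.O....
OO.....
O..O...
...OO..
Population = 16

Under FIXED-DEAD boundary, generation 1:
OO..OOO
OOOOO.O
O.....O
..OO...
..O...O
OO.....
O..O...
OOO....
Population = 24

Comparison: toroidal=16, fixed-dead=24 -> fixed-dead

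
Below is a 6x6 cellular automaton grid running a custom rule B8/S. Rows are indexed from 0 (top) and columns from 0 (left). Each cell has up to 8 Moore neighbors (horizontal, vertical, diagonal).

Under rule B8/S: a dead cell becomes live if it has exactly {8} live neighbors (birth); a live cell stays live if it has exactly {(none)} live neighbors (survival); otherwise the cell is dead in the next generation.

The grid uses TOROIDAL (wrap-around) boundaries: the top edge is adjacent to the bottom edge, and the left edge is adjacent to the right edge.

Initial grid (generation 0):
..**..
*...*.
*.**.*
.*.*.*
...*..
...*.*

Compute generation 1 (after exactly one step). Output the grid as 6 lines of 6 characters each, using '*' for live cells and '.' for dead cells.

Answer: ......
......
......
......
......
......

Derivation:
Simulating step by step:
Generation 0 (given above): 14 live cells
Generation 1: 0 live cells
(generation 1 grid is the final answer)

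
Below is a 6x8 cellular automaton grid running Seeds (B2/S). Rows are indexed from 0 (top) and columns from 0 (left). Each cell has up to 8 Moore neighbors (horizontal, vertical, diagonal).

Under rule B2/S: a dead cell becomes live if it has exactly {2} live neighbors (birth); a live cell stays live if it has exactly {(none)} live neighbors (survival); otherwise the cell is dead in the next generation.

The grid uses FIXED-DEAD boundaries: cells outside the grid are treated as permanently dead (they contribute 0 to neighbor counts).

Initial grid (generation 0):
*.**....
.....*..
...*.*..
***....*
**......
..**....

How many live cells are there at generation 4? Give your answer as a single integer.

Simulating step by step:
Generation 0 (given above): 14 live cells
Generation 1: 9 live cells
.*..*...
.*....*.
*.......
...**.*.
........
*.......
Generation 2: 15 live cells
*.*..*..
..*..*..
.****.**
.....*..
...***..
........
Generation 3: 10 live cells
...**.*.
*......*
........
.*.....*
......*.
...*.*..
Generation 4: 17 live cells
.....*.*
...****.
**....**
......*.
..*.**.*
....*.*.
Population at generation 4: 17

Answer: 17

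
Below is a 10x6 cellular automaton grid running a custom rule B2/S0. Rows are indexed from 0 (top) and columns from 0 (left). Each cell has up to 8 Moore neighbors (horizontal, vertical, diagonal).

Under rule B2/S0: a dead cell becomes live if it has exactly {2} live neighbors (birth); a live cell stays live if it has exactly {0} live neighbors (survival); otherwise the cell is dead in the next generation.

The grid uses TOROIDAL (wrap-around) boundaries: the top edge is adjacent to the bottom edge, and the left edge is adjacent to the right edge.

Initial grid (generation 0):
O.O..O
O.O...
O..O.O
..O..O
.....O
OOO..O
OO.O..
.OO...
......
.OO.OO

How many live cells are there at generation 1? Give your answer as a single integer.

Simulating step by step:
Generation 0 (given above): 24 live cells
Generation 1: 8 live cells
......
......
......
.O.O..
...O..
...O..
....O.
...O..
....OO
......
Population at generation 1: 8

Answer: 8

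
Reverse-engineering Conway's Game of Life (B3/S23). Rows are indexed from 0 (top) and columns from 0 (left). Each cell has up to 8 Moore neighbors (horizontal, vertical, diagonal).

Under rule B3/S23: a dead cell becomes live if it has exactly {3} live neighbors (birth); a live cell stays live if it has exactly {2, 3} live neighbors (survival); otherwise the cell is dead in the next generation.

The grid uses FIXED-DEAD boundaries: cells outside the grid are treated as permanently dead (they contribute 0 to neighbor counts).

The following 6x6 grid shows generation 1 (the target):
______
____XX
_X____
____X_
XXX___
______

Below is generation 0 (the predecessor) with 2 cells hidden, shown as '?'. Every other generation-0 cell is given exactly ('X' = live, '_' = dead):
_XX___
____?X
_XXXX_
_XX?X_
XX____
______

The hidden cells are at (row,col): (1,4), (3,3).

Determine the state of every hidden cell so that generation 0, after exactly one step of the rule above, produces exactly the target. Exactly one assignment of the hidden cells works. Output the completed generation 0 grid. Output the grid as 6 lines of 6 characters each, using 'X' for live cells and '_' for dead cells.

Answer: _XX___
____XX
_XXXX_
_XX_X_
XX____
______

Derivation:
Hidden generation-0 cells (in order): (1,4), (3,3).
A hidden cell only influences target cells in its own 3x3 neighborhood. Try each of the 2^2 = 4 assignments, step the completed generation 0 forward once under B3/S23, and compare with the target:
  (1,4)=_ (3,3)=_ -> step gives (1,5)='_' but target has 'X' -> reject
  (1,4)=_ (3,3)=X -> step gives (1,5)='_' but target has 'X' -> reject
  (1,4)=X (3,3)=_ -> step reproduces the target at every cell -> ACCEPT
  (1,4)=X (3,3)=X -> step gives (4,2)='_' but target has 'X' -> reject
Unique solution: (1,4)=live, (3,3)=dead.
Check: live-neighbor counts of every cell in the completed generation 0:
111222
245532
234544
455522
233211
221000
Applying B3/S23 to generation 0 with these counts gives:
______
____XX
_X____
____X_
XXX___
______
which matches the target exactly.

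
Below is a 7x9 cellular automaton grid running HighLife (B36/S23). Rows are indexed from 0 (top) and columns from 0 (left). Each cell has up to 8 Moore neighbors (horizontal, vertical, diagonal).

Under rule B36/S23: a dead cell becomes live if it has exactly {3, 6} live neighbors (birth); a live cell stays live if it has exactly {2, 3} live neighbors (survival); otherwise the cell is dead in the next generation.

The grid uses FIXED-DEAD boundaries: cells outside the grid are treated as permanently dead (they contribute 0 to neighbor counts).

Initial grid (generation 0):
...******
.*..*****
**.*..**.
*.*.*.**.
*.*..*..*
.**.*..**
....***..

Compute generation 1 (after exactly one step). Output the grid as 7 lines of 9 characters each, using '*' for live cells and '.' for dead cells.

Simulating step by step:
Generation 0 (given above): 34 live cells
Generation 1: 28 live cells
(generation 1 grid is the final answer)

Answer: ...*....*
**.......
*..*.*...
***.*...*
***.**..*
.**.*..**
...*****.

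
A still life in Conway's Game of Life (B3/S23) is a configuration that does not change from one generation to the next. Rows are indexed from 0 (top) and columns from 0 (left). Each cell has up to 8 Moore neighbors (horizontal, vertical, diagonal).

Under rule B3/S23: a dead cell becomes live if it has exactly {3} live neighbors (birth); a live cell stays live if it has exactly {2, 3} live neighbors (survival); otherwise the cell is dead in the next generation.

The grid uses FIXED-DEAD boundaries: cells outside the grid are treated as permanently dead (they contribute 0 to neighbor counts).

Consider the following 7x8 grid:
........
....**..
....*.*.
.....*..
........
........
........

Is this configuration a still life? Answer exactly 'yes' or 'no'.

Answer: yes

Derivation:
Compute generation 1 and compare to generation 0 (given above):
Generation 1:
........
....**..
....*.*.
.....*..
........
........
........
The grids are IDENTICAL -> still life.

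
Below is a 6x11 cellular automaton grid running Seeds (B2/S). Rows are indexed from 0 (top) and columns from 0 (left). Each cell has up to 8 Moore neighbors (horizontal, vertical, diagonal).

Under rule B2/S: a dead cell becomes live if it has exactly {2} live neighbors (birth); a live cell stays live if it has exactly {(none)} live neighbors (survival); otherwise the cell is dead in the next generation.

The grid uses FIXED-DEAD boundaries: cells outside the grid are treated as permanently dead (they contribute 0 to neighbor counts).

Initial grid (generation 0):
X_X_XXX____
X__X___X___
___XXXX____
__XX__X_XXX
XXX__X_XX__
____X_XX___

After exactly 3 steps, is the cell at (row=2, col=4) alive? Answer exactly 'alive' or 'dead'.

Simulating step by step:
Generation 0 (given above): 27 live cells
Generation 1: 8 live cells
_______X___
___________
_X________X
X__________
__________X
X_XX_______
Generation 2: 8 live cells
___________
___________
X__________
_X_______XX
X_XX_______
_X_________
Generation 3: 8 live cells
___________
___________
_X_______XX
___X_______
_________XX
X__X_______

Cell (2,4) at generation 3: 0 -> dead

Answer: dead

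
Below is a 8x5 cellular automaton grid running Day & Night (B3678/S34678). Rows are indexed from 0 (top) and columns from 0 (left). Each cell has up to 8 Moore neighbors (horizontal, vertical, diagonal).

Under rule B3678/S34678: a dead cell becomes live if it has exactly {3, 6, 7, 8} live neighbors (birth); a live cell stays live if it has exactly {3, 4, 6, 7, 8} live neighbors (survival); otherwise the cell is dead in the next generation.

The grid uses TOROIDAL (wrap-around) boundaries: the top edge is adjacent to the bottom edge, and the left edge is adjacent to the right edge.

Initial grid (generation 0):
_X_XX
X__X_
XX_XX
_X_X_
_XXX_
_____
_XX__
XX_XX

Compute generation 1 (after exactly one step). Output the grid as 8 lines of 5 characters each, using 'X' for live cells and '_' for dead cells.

Answer: XX_XX
___XX
XX_X_
_XXX_
__X__
___X_
_XXXX
_XXXX

Derivation:
Simulating step by step:
Generation 0 (given above): 20 live cells
Generation 1: 22 live cells
(generation 1 grid is the final answer)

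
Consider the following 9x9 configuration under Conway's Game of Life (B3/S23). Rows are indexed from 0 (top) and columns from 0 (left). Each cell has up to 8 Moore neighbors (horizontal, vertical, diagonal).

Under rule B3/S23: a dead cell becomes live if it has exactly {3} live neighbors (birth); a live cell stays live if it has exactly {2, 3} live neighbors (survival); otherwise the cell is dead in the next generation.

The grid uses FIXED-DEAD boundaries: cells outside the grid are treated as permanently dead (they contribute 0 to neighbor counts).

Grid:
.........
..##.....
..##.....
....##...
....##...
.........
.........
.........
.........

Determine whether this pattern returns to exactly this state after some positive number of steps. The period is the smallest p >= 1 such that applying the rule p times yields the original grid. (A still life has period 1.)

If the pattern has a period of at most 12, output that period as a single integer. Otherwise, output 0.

Answer: 2

Derivation:
Simulating and comparing each generation to the original:
Gen 0 (original, given above): 8 live cells
Gen 1: 6 live cells, differs from original
Gen 2: 8 live cells, MATCHES original -> period = 2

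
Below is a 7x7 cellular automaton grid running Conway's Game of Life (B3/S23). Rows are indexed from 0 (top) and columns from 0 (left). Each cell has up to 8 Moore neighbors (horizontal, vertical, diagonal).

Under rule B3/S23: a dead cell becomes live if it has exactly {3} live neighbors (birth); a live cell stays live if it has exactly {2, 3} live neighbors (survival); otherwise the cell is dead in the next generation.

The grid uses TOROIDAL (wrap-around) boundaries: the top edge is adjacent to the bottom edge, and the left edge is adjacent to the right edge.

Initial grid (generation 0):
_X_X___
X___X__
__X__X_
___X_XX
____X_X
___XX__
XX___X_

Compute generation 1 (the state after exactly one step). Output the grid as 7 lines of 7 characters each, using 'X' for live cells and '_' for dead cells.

Answer: _XX_X_X
_XXXX__
___X_X_
___X__X
______X
X__XX_X
XX_X___

Derivation:
Simulating step by step:
Generation 0 (given above): 16 live cells
Generation 1: 20 live cells
(generation 1 grid is the final answer)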